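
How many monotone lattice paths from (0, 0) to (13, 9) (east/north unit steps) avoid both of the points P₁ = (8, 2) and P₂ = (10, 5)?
Number of paths = 372425

Inclusion–exclusion. Total paths: C(22, 13) = 497420. Through P₁: C(10, 8)·C(12, 5) = 35640. Through P₂: C(15, 10)·C(7, 3) = 105105. Since P₁ is strictly southwest of P₂, a monotone path through both must visit P₁ then P₂; paths through both = C(10, 8)·C(5, 2)·C(7, 3) = 15750. Avoid both = 497420 − 35640 − 105105 + 15750 = 372425.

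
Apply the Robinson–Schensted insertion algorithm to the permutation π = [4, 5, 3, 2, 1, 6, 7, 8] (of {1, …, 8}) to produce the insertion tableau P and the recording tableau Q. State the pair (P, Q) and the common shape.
P = [1, 5, 6, 7, 8] / [2] / [3] / [4];  Q = [1, 2, 6, 7, 8] / [3] / [4] / [5];  common shape = (5, 1, 1, 1)

Row-insert the values π_1, π_2, … into P one at a time, bumping the leftmost entry strictly greater than the inserted value down to the next row. The recording tableau Q records, in position (i, j), the step at which that cell was added to P.
  Insert 4 (step 1): P = [4];  Q = [1]
  Insert 5 (step 2): P = [4, 5];  Q = [1, 2]
  Insert 3 (step 3): P = [3, 5] / [4];  Q = [1, 2] / [3]
  Insert 2 (step 4): P = [2, 5] / [3] / [4];  Q = [1, 2] / [3] / [4]
  Insert 1 (step 5): P = [1, 5] / [2] / [3] / [4];  Q = [1, 2] / [3] / [4] / [5]
  Insert 6 (step 6): P = [1, 5, 6] / [2] / [3] / [4];  Q = [1, 2, 6] / [3] / [4] / [5]
  Insert 7 (step 7): P = [1, 5, 6, 7] / [2] / [3] / [4];  Q = [1, 2, 6, 7] / [3] / [4] / [5]
  Insert 8 (step 8): P = [1, 5, 6, 7, 8] / [2] / [3] / [4];  Q = [1, 2, 6, 7, 8] / [3] / [4] / [5]
Final shape: (5, 1, 1, 1).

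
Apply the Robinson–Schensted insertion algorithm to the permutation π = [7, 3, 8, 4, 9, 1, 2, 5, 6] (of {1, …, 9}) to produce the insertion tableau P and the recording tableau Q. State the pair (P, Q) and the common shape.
P = [1, 2, 5, 6] / [3, 4, 9] / [7, 8];  Q = [1, 3, 5, 9] / [2, 4, 8] / [6, 7];  common shape = (4, 3, 2)

Row-insert the values π_1, π_2, … into P one at a time, bumping the leftmost entry strictly greater than the inserted value down to the next row. The recording tableau Q records, in position (i, j), the step at which that cell was added to P.
  Insert 7 (step 1): P = [7];  Q = [1]
  Insert 3 (step 2): P = [3] / [7];  Q = [1] / [2]
  Insert 8 (step 3): P = [3, 8] / [7];  Q = [1, 3] / [2]
  Insert 4 (step 4): P = [3, 4] / [7, 8];  Q = [1, 3] / [2, 4]
  Insert 9 (step 5): P = [3, 4, 9] / [7, 8];  Q = [1, 3, 5] / [2, 4]
  Insert 1 (step 6): P = [1, 4, 9] / [3, 8] / [7];  Q = [1, 3, 5] / [2, 4] / [6]
  Insert 2 (step 7): P = [1, 2, 9] / [3, 4] / [7, 8];  Q = [1, 3, 5] / [2, 4] / [6, 7]
  Insert 5 (step 8): P = [1, 2, 5] / [3, 4, 9] / [7, 8];  Q = [1, 3, 5] / [2, 4, 8] / [6, 7]
  Insert 6 (step 9): P = [1, 2, 5, 6] / [3, 4, 9] / [7, 8];  Q = [1, 3, 5, 9] / [2, 4, 8] / [6, 7]
Final shape: (4, 3, 2).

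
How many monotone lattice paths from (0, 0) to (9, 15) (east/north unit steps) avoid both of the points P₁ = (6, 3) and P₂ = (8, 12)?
Number of paths = 783884

Inclusion–exclusion. Total paths: C(24, 9) = 1307504. Through P₁: C(9, 6)·C(15, 3) = 38220. Through P₂: C(20, 8)·C(4, 1) = 503880. Since P₁ is strictly southwest of P₂, a monotone path through both must visit P₁ then P₂; paths through both = C(9, 6)·C(11, 2)·C(4, 1) = 18480. Avoid both = 1307504 − 38220 − 503880 + 18480 = 783884.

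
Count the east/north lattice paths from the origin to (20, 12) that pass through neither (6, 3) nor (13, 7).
Number of paths = 117707280

Inclusion–exclusion. Total paths: C(32, 20) = 225792840. Through P₁: C(9, 6)·C(23, 14) = 68643960. Through P₂: C(20, 13)·C(12, 7) = 61395840. Since P₁ is strictly southwest of P₂, a monotone path through both must visit P₁ then P₂; paths through both = C(9, 6)·C(11, 7)·C(12, 7) = 21954240. Avoid both = 225792840 − 68643960 − 61395840 + 21954240 = 117707280.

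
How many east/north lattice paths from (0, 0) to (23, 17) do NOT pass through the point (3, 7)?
Number of paths = 85126977000

Total paths from (0, 0) to (23, 17): C(40, 23) = 88732378800. Paths through (3, 7): (paths (0, 0) → (3, 7)) × (paths (3, 7) → (23, 17)) = C(10, 3) · C(30, 20) = 120 · 30045015 = 3605401800. Avoidance count = 88732378800 − 3605401800 = 85126977000.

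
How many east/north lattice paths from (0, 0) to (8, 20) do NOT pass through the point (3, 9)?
Number of paths = 2147145

Total paths from (0, 0) to (8, 20): C(28, 8) = 3108105. Paths through (3, 9): (paths (0, 0) → (3, 9)) × (paths (3, 9) → (8, 20)) = C(12, 3) · C(16, 5) = 220 · 4368 = 960960. Avoidance count = 3108105 − 960960 = 2147145.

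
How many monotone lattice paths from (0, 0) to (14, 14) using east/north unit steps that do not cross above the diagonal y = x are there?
C_14 = 2674440

These NE paths below the diagonal are counted by the Catalan number C_n = (1/(n + 1)) · C(2n, n). For n = 14: C_14 = (1/15) · C(28, 14) = 40116600/15 = 2674440.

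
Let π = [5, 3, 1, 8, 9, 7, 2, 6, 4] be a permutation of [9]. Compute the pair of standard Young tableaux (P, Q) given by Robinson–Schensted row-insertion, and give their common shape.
P = [1, 2, 4] / [3, 6, 9] / [5, 7] / [8];  Q = [1, 4, 5] / [2, 6, 8] / [3, 7] / [9];  common shape = (3, 3, 2, 1)

Row-insert the values π_1, π_2, … into P one at a time, bumping the leftmost entry strictly greater than the inserted value down to the next row. The recording tableau Q records, in position (i, j), the step at which that cell was added to P.
  Insert 5 (step 1): P = [5];  Q = [1]
  Insert 3 (step 2): P = [3] / [5];  Q = [1] / [2]
  Insert 1 (step 3): P = [1] / [3] / [5];  Q = [1] / [2] / [3]
  Insert 8 (step 4): P = [1, 8] / [3] / [5];  Q = [1, 4] / [2] / [3]
  Insert 9 (step 5): P = [1, 8, 9] / [3] / [5];  Q = [1, 4, 5] / [2] / [3]
  Insert 7 (step 6): P = [1, 7, 9] / [3, 8] / [5];  Q = [1, 4, 5] / [2, 6] / [3]
  Insert 2 (step 7): P = [1, 2, 9] / [3, 7] / [5, 8];  Q = [1, 4, 5] / [2, 6] / [3, 7]
  Insert 6 (step 8): P = [1, 2, 6] / [3, 7, 9] / [5, 8];  Q = [1, 4, 5] / [2, 6, 8] / [3, 7]
  Insert 4 (step 9): P = [1, 2, 4] / [3, 6, 9] / [5, 7] / [8];  Q = [1, 4, 5] / [2, 6, 8] / [3, 7] / [9]
Final shape: (3, 3, 2, 1).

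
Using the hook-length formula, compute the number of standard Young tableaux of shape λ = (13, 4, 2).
# SYT of shape (13, 4, 2) = 151164

Hook-length formula: f^λ = n! / Π hook(c), product over all cells c of the Young diagram. For λ = (13, 4, 2), n = 19 boxes. Hook lengths by row (left-to-right, top-to-bottom): [15, 14, 12, 11, 9, 8, 7, 6, 5, 4, 3, 2, 1]; [5, 4, 2, 1]; [2, 1]. Product of hooks = 804722688000. So f^λ = 19! / 804722688000 = 121645100408832000 / 804722688000 = 151164.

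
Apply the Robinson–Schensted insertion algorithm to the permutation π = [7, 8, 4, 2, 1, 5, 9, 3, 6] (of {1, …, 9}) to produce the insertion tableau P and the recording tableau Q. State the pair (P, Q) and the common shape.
P = [1, 3, 6] / [2, 5, 9] / [4, 8] / [7];  Q = [1, 2, 7] / [3, 6, 9] / [4, 8] / [5];  common shape = (3, 3, 2, 1)

Row-insert the values π_1, π_2, … into P one at a time, bumping the leftmost entry strictly greater than the inserted value down to the next row. The recording tableau Q records, in position (i, j), the step at which that cell was added to P.
  Insert 7 (step 1): P = [7];  Q = [1]
  Insert 8 (step 2): P = [7, 8];  Q = [1, 2]
  Insert 4 (step 3): P = [4, 8] / [7];  Q = [1, 2] / [3]
  Insert 2 (step 4): P = [2, 8] / [4] / [7];  Q = [1, 2] / [3] / [4]
  Insert 1 (step 5): P = [1, 8] / [2] / [4] / [7];  Q = [1, 2] / [3] / [4] / [5]
  Insert 5 (step 6): P = [1, 5] / [2, 8] / [4] / [7];  Q = [1, 2] / [3, 6] / [4] / [5]
  Insert 9 (step 7): P = [1, 5, 9] / [2, 8] / [4] / [7];  Q = [1, 2, 7] / [3, 6] / [4] / [5]
  Insert 3 (step 8): P = [1, 3, 9] / [2, 5] / [4, 8] / [7];  Q = [1, 2, 7] / [3, 6] / [4, 8] / [5]
  Insert 6 (step 9): P = [1, 3, 6] / [2, 5, 9] / [4, 8] / [7];  Q = [1, 2, 7] / [3, 6, 9] / [4, 8] / [5]
Final shape: (3, 3, 2, 1).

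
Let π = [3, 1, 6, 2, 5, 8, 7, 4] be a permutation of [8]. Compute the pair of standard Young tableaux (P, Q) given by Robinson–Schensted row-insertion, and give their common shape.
P = [1, 2, 4, 7] / [3, 5, 8] / [6];  Q = [1, 3, 5, 6] / [2, 4, 7] / [8];  common shape = (4, 3, 1)

Row-insert the values π_1, π_2, … into P one at a time, bumping the leftmost entry strictly greater than the inserted value down to the next row. The recording tableau Q records, in position (i, j), the step at which that cell was added to P.
  Insert 3 (step 1): P = [3];  Q = [1]
  Insert 1 (step 2): P = [1] / [3];  Q = [1] / [2]
  Insert 6 (step 3): P = [1, 6] / [3];  Q = [1, 3] / [2]
  Insert 2 (step 4): P = [1, 2] / [3, 6];  Q = [1, 3] / [2, 4]
  Insert 5 (step 5): P = [1, 2, 5] / [3, 6];  Q = [1, 3, 5] / [2, 4]
  Insert 8 (step 6): P = [1, 2, 5, 8] / [3, 6];  Q = [1, 3, 5, 6] / [2, 4]
  Insert 7 (step 7): P = [1, 2, 5, 7] / [3, 6, 8];  Q = [1, 3, 5, 6] / [2, 4, 7]
  Insert 4 (step 8): P = [1, 2, 4, 7] / [3, 5, 8] / [6];  Q = [1, 3, 5, 6] / [2, 4, 7] / [8]
Final shape: (4, 3, 1).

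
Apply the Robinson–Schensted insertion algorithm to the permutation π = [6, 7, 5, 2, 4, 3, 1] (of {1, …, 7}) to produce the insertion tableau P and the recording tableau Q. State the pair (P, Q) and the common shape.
P = [1, 3] / [2, 7] / [4] / [5] / [6];  Q = [1, 2] / [3, 5] / [4] / [6] / [7];  common shape = (2, 2, 1, 1, 1)

Row-insert the values π_1, π_2, … into P one at a time, bumping the leftmost entry strictly greater than the inserted value down to the next row. The recording tableau Q records, in position (i, j), the step at which that cell was added to P.
  Insert 6 (step 1): P = [6];  Q = [1]
  Insert 7 (step 2): P = [6, 7];  Q = [1, 2]
  Insert 5 (step 3): P = [5, 7] / [6];  Q = [1, 2] / [3]
  Insert 2 (step 4): P = [2, 7] / [5] / [6];  Q = [1, 2] / [3] / [4]
  Insert 4 (step 5): P = [2, 4] / [5, 7] / [6];  Q = [1, 2] / [3, 5] / [4]
  Insert 3 (step 6): P = [2, 3] / [4, 7] / [5] / [6];  Q = [1, 2] / [3, 5] / [4] / [6]
  Insert 1 (step 7): P = [1, 3] / [2, 7] / [4] / [5] / [6];  Q = [1, 2] / [3, 5] / [4] / [6] / [7]
Final shape: (2, 2, 1, 1, 1).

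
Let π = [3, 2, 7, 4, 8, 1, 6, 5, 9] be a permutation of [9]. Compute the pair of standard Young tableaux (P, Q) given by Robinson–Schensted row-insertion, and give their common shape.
P = [1, 4, 5, 9] / [2, 6, 8] / [3, 7];  Q = [1, 3, 5, 9] / [2, 4, 7] / [6, 8];  common shape = (4, 3, 2)

Row-insert the values π_1, π_2, … into P one at a time, bumping the leftmost entry strictly greater than the inserted value down to the next row. The recording tableau Q records, in position (i, j), the step at which that cell was added to P.
  Insert 3 (step 1): P = [3];  Q = [1]
  Insert 2 (step 2): P = [2] / [3];  Q = [1] / [2]
  Insert 7 (step 3): P = [2, 7] / [3];  Q = [1, 3] / [2]
  Insert 4 (step 4): P = [2, 4] / [3, 7];  Q = [1, 3] / [2, 4]
  Insert 8 (step 5): P = [2, 4, 8] / [3, 7];  Q = [1, 3, 5] / [2, 4]
  Insert 1 (step 6): P = [1, 4, 8] / [2, 7] / [3];  Q = [1, 3, 5] / [2, 4] / [6]
  Insert 6 (step 7): P = [1, 4, 6] / [2, 7, 8] / [3];  Q = [1, 3, 5] / [2, 4, 7] / [6]
  Insert 5 (step 8): P = [1, 4, 5] / [2, 6, 8] / [3, 7];  Q = [1, 3, 5] / [2, 4, 7] / [6, 8]
  Insert 9 (step 9): P = [1, 4, 5, 9] / [2, 6, 8] / [3, 7];  Q = [1, 3, 5, 9] / [2, 4, 7] / [6, 8]
Final shape: (4, 3, 2).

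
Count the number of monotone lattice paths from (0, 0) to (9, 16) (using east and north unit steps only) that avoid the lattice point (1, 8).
Number of paths = 1927145

Total paths from (0, 0) to (9, 16): C(25, 9) = 2042975. Paths through (1, 8): (paths (0, 0) → (1, 8)) × (paths (1, 8) → (9, 16)) = C(9, 1) · C(16, 8) = 9 · 12870 = 115830. Avoidance count = 2042975 − 115830 = 1927145.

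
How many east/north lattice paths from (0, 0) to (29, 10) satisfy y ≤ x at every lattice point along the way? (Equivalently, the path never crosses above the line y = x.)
Number of paths = 423830264

By the reflection principle (André's argument), the number of monotone paths to (29, 10) with n ≤ m that never go above y = x is C(39, 29) − C(39, 30) = 635745396 − 211915132 = 423830264.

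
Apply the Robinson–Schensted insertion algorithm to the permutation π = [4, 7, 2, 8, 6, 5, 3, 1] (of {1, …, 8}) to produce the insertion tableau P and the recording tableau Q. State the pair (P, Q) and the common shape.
P = [1, 3, 8] / [2, 5] / [4] / [6] / [7];  Q = [1, 2, 4] / [3, 5] / [6] / [7] / [8];  common shape = (3, 2, 1, 1, 1)

Row-insert the values π_1, π_2, … into P one at a time, bumping the leftmost entry strictly greater than the inserted value down to the next row. The recording tableau Q records, in position (i, j), the step at which that cell was added to P.
  Insert 4 (step 1): P = [4];  Q = [1]
  Insert 7 (step 2): P = [4, 7];  Q = [1, 2]
  Insert 2 (step 3): P = [2, 7] / [4];  Q = [1, 2] / [3]
  Insert 8 (step 4): P = [2, 7, 8] / [4];  Q = [1, 2, 4] / [3]
  Insert 6 (step 5): P = [2, 6, 8] / [4, 7];  Q = [1, 2, 4] / [3, 5]
  Insert 5 (step 6): P = [2, 5, 8] / [4, 6] / [7];  Q = [1, 2, 4] / [3, 5] / [6]
  Insert 3 (step 7): P = [2, 3, 8] / [4, 5] / [6] / [7];  Q = [1, 2, 4] / [3, 5] / [6] / [7]
  Insert 1 (step 8): P = [1, 3, 8] / [2, 5] / [4] / [6] / [7];  Q = [1, 2, 4] / [3, 5] / [6] / [7] / [8]
Final shape: (3, 2, 1, 1, 1).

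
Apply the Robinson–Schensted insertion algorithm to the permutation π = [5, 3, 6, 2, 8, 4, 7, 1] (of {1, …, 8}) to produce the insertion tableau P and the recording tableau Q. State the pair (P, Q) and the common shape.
P = [1, 4, 7] / [2, 6, 8] / [3] / [5];  Q = [1, 3, 5] / [2, 6, 7] / [4] / [8];  common shape = (3, 3, 1, 1)

Row-insert the values π_1, π_2, … into P one at a time, bumping the leftmost entry strictly greater than the inserted value down to the next row. The recording tableau Q records, in position (i, j), the step at which that cell was added to P.
  Insert 5 (step 1): P = [5];  Q = [1]
  Insert 3 (step 2): P = [3] / [5];  Q = [1] / [2]
  Insert 6 (step 3): P = [3, 6] / [5];  Q = [1, 3] / [2]
  Insert 2 (step 4): P = [2, 6] / [3] / [5];  Q = [1, 3] / [2] / [4]
  Insert 8 (step 5): P = [2, 6, 8] / [3] / [5];  Q = [1, 3, 5] / [2] / [4]
  Insert 4 (step 6): P = [2, 4, 8] / [3, 6] / [5];  Q = [1, 3, 5] / [2, 6] / [4]
  Insert 7 (step 7): P = [2, 4, 7] / [3, 6, 8] / [5];  Q = [1, 3, 5] / [2, 6, 7] / [4]
  Insert 1 (step 8): P = [1, 4, 7] / [2, 6, 8] / [3] / [5];  Q = [1, 3, 5] / [2, 6, 7] / [4] / [8]
Final shape: (3, 3, 1, 1).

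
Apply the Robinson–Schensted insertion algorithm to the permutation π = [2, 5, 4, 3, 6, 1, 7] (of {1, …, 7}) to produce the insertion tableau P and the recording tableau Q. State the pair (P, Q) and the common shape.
P = [1, 3, 6, 7] / [2] / [4] / [5];  Q = [1, 2, 5, 7] / [3] / [4] / [6];  common shape = (4, 1, 1, 1)

Row-insert the values π_1, π_2, … into P one at a time, bumping the leftmost entry strictly greater than the inserted value down to the next row. The recording tableau Q records, in position (i, j), the step at which that cell was added to P.
  Insert 2 (step 1): P = [2];  Q = [1]
  Insert 5 (step 2): P = [2, 5];  Q = [1, 2]
  Insert 4 (step 3): P = [2, 4] / [5];  Q = [1, 2] / [3]
  Insert 3 (step 4): P = [2, 3] / [4] / [5];  Q = [1, 2] / [3] / [4]
  Insert 6 (step 5): P = [2, 3, 6] / [4] / [5];  Q = [1, 2, 5] / [3] / [4]
  Insert 1 (step 6): P = [1, 3, 6] / [2] / [4] / [5];  Q = [1, 2, 5] / [3] / [4] / [6]
  Insert 7 (step 7): P = [1, 3, 6, 7] / [2] / [4] / [5];  Q = [1, 2, 5, 7] / [3] / [4] / [6]
Final shape: (4, 1, 1, 1).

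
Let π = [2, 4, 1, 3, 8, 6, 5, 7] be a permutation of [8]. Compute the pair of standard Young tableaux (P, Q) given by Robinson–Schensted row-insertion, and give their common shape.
P = [1, 3, 5, 7] / [2, 4, 6] / [8];  Q = [1, 2, 5, 8] / [3, 4, 6] / [7];  common shape = (4, 3, 1)

Row-insert the values π_1, π_2, … into P one at a time, bumping the leftmost entry strictly greater than the inserted value down to the next row. The recording tableau Q records, in position (i, j), the step at which that cell was added to P.
  Insert 2 (step 1): P = [2];  Q = [1]
  Insert 4 (step 2): P = [2, 4];  Q = [1, 2]
  Insert 1 (step 3): P = [1, 4] / [2];  Q = [1, 2] / [3]
  Insert 3 (step 4): P = [1, 3] / [2, 4];  Q = [1, 2] / [3, 4]
  Insert 8 (step 5): P = [1, 3, 8] / [2, 4];  Q = [1, 2, 5] / [3, 4]
  Insert 6 (step 6): P = [1, 3, 6] / [2, 4, 8];  Q = [1, 2, 5] / [3, 4, 6]
  Insert 5 (step 7): P = [1, 3, 5] / [2, 4, 6] / [8];  Q = [1, 2, 5] / [3, 4, 6] / [7]
  Insert 7 (step 8): P = [1, 3, 5, 7] / [2, 4, 6] / [8];  Q = [1, 2, 5, 8] / [3, 4, 6] / [7]
Final shape: (4, 3, 1).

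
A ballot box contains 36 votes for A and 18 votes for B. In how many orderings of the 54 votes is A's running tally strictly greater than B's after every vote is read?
Strict-lead orderings = 32308782859535

Total orderings of the 54 votes with 36 for A: C(54, 36) = 96926348578605. By the Bertrand ballot formula (Cycle Lemma / reflection principle), the number of orderings in which A is strictly ahead of B throughout is (p − q)/(p + q) · C(p + q, p) = (36 − 18)/(36 + 18) · 96926348578605 = 32308782859535.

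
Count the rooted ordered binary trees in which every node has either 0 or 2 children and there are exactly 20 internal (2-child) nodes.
C_20 = 6564120420

These full binary trees are counted by the Catalan number C_n = (1/(n + 1)) · C(2n, n). For n = 20: C_20 = (1/21) · C(40, 20) = 137846528820/21 = 6564120420.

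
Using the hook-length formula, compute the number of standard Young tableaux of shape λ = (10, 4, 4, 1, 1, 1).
# SYT of shape (10, 4, 4, 1, 1, 1) = 98760480

Hook-length formula: f^λ = n! / Π hook(c), product over all cells c of the Young diagram. For λ = (10, 4, 4, 1, 1, 1), n = 21 boxes. Hook lengths by row (left-to-right, top-to-bottom): [15, 11, 10, 9, 6, 5, 4, 3, 2, 1]; [8, 4, 3, 2]; [7, 3, 2, 1]; [3]; [2]; [1]. Product of hooks = 517321728000. So f^λ = 21! / 517321728000 = 51090942171709440000 / 517321728000 = 98760480.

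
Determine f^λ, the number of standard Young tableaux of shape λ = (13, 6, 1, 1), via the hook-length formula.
# SYT of shape (13, 6, 1, 1) = 2136645

Hook-length formula: f^λ = n! / Π hook(c), product over all cells c of the Young diagram. For λ = (13, 6, 1, 1), n = 21 boxes. Hook lengths by row (left-to-right, top-to-bottom): [16, 13, 12, 11, 10, 9, 7, 6, 5, 4, 3, 2, 1]; [8, 5, 4, 3, 2, 1]; [2]; [1]. Product of hooks = 23911759872000. So f^λ = 21! / 23911759872000 = 51090942171709440000 / 23911759872000 = 2136645.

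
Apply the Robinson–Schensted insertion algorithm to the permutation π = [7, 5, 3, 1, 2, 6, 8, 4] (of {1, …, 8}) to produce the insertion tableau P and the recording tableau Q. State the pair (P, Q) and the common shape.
P = [1, 2, 4, 8] / [3, 6] / [5] / [7];  Q = [1, 5, 6, 7] / [2, 8] / [3] / [4];  common shape = (4, 2, 1, 1)

Row-insert the values π_1, π_2, … into P one at a time, bumping the leftmost entry strictly greater than the inserted value down to the next row. The recording tableau Q records, in position (i, j), the step at which that cell was added to P.
  Insert 7 (step 1): P = [7];  Q = [1]
  Insert 5 (step 2): P = [5] / [7];  Q = [1] / [2]
  Insert 3 (step 3): P = [3] / [5] / [7];  Q = [1] / [2] / [3]
  Insert 1 (step 4): P = [1] / [3] / [5] / [7];  Q = [1] / [2] / [3] / [4]
  Insert 2 (step 5): P = [1, 2] / [3] / [5] / [7];  Q = [1, 5] / [2] / [3] / [4]
  Insert 6 (step 6): P = [1, 2, 6] / [3] / [5] / [7];  Q = [1, 5, 6] / [2] / [3] / [4]
  Insert 8 (step 7): P = [1, 2, 6, 8] / [3] / [5] / [7];  Q = [1, 5, 6, 7] / [2] / [3] / [4]
  Insert 4 (step 8): P = [1, 2, 4, 8] / [3, 6] / [5] / [7];  Q = [1, 5, 6, 7] / [2, 8] / [3] / [4]
Final shape: (4, 2, 1, 1).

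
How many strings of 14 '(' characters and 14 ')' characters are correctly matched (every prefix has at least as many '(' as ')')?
C_14 = 2674440

These balanced parentheses are counted by the Catalan number C_n = (1/(n + 1)) · C(2n, n). For n = 14: C_14 = (1/15) · C(28, 14) = 40116600/15 = 2674440.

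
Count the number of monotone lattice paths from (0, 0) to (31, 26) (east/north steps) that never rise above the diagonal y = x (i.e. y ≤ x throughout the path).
Number of paths = 2291416680811797

By the reflection principle (André's argument), the number of monotone paths to (31, 26) with n ≤ m that never go above y = x is C(57, 31) − C(57, 32) = 12220888964329584 − 9929472283517787 = 2291416680811797.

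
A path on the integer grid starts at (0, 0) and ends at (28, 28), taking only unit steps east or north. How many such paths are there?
Number of paths = 7648690600760440

A monotone lattice path from (0, 0) to (28, 28) consists of 28 east steps and 28 north steps in some order, so it is determined by which 28 of the 56 steps are east. The count is C(56, 28) = 7648690600760440.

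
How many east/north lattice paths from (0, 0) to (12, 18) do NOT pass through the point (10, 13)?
Number of paths = 62467839

Total paths from (0, 0) to (12, 18): C(30, 12) = 86493225. Paths through (10, 13): (paths (0, 0) → (10, 13)) × (paths (10, 13) → (12, 18)) = C(23, 10) · C(7, 2) = 1144066 · 21 = 24025386. Avoidance count = 86493225 − 24025386 = 62467839.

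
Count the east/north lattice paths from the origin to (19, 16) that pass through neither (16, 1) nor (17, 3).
Number of paths = 4059800733

Inclusion–exclusion. Total paths: C(35, 19) = 4059928950. Through P₁: C(17, 16)·C(18, 3) = 13872. Through P₂: C(20, 17)·C(15, 2) = 119700. Since P₁ is strictly southwest of P₂, a monotone path through both must visit P₁ then P₂; paths through both = C(17, 16)·C(3, 1)·C(15, 2) = 5355. Avoid both = 4059928950 − 13872 − 119700 + 5355 = 4059800733.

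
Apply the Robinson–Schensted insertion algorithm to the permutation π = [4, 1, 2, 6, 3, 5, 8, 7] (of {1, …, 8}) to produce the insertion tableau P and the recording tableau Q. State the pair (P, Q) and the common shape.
P = [1, 2, 3, 5, 7] / [4, 6, 8];  Q = [1, 3, 4, 6, 7] / [2, 5, 8];  common shape = (5, 3)

Row-insert the values π_1, π_2, … into P one at a time, bumping the leftmost entry strictly greater than the inserted value down to the next row. The recording tableau Q records, in position (i, j), the step at which that cell was added to P.
  Insert 4 (step 1): P = [4];  Q = [1]
  Insert 1 (step 2): P = [1] / [4];  Q = [1] / [2]
  Insert 2 (step 3): P = [1, 2] / [4];  Q = [1, 3] / [2]
  Insert 6 (step 4): P = [1, 2, 6] / [4];  Q = [1, 3, 4] / [2]
  Insert 3 (step 5): P = [1, 2, 3] / [4, 6];  Q = [1, 3, 4] / [2, 5]
  Insert 5 (step 6): P = [1, 2, 3, 5] / [4, 6];  Q = [1, 3, 4, 6] / [2, 5]
  Insert 8 (step 7): P = [1, 2, 3, 5, 8] / [4, 6];  Q = [1, 3, 4, 6, 7] / [2, 5]
  Insert 7 (step 8): P = [1, 2, 3, 5, 7] / [4, 6, 8];  Q = [1, 3, 4, 6, 7] / [2, 5, 8]
Final shape: (5, 3).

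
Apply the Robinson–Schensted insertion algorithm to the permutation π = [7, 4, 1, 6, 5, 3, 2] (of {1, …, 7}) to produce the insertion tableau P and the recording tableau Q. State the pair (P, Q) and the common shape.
P = [1, 2] / [3, 5] / [4] / [6] / [7];  Q = [1, 4] / [2, 5] / [3] / [6] / [7];  common shape = (2, 2, 1, 1, 1)

Row-insert the values π_1, π_2, … into P one at a time, bumping the leftmost entry strictly greater than the inserted value down to the next row. The recording tableau Q records, in position (i, j), the step at which that cell was added to P.
  Insert 7 (step 1): P = [7];  Q = [1]
  Insert 4 (step 2): P = [4] / [7];  Q = [1] / [2]
  Insert 1 (step 3): P = [1] / [4] / [7];  Q = [1] / [2] / [3]
  Insert 6 (step 4): P = [1, 6] / [4] / [7];  Q = [1, 4] / [2] / [3]
  Insert 5 (step 5): P = [1, 5] / [4, 6] / [7];  Q = [1, 4] / [2, 5] / [3]
  Insert 3 (step 6): P = [1, 3] / [4, 5] / [6] / [7];  Q = [1, 4] / [2, 5] / [3] / [6]
  Insert 2 (step 7): P = [1, 2] / [3, 5] / [4] / [6] / [7];  Q = [1, 4] / [2, 5] / [3] / [6] / [7]
Final shape: (2, 2, 1, 1, 1).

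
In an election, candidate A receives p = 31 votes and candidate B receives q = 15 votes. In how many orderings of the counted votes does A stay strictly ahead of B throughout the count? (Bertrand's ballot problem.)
Strict-lead orderings = 177996090624

Total orderings of the 46 votes with 31 for A: C(46, 31) = 511738760544. By the Bertrand ballot formula (Cycle Lemma / reflection principle), the number of orderings in which A is strictly ahead of B throughout is (p − q)/(p + q) · C(p + q, p) = (31 − 15)/(31 + 15) · 511738760544 = 177996090624.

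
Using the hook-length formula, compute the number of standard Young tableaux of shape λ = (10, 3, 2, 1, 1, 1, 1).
# SYT of shape (10, 3, 2, 1, 1, 1, 1) = 4408950

Hook-length formula: f^λ = n! / Π hook(c), product over all cells c of the Young diagram. For λ = (10, 3, 2, 1, 1, 1, 1), n = 19 boxes. Hook lengths by row (left-to-right, top-to-bottom): [16, 11, 9, 7, 6, 5, 4, 3, 2, 1]; [8, 3, 1]; [6, 1]; [4]; [3]; [2]; [1]. Product of hooks = 27590492160. So f^λ = 19! / 27590492160 = 121645100408832000 / 27590492160 = 4408950.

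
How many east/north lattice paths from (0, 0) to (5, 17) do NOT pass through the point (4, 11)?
Number of paths = 16779

Total paths from (0, 0) to (5, 17): C(22, 5) = 26334. Paths through (4, 11): (paths (0, 0) → (4, 11)) × (paths (4, 11) → (5, 17)) = C(15, 4) · C(7, 1) = 1365 · 7 = 9555. Avoidance count = 26334 − 9555 = 16779.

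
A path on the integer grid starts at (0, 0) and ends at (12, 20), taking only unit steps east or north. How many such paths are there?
Number of paths = 225792840

A monotone lattice path from (0, 0) to (12, 20) consists of 12 east steps and 20 north steps in some order, so it is determined by which 12 of the 32 steps are east. The count is C(32, 12) = 225792840.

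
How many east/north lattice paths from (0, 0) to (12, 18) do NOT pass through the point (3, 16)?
Number of paths = 86439930

Total paths from (0, 0) to (12, 18): C(30, 12) = 86493225. Paths through (3, 16): (paths (0, 0) → (3, 16)) × (paths (3, 16) → (12, 18)) = C(19, 3) · C(11, 9) = 969 · 55 = 53295. Avoidance count = 86493225 − 53295 = 86439930.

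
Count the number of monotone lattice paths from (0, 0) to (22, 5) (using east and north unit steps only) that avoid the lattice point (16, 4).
Number of paths = 46815

Total paths from (0, 0) to (22, 5): C(27, 22) = 80730. Paths through (16, 4): (paths (0, 0) → (16, 4)) × (paths (16, 4) → (22, 5)) = C(20, 16) · C(7, 6) = 4845 · 7 = 33915. Avoidance count = 80730 − 33915 = 46815.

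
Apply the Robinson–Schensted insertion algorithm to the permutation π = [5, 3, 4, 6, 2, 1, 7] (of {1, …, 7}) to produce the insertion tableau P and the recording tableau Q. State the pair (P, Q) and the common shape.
P = [1, 4, 6, 7] / [2] / [3] / [5];  Q = [1, 3, 4, 7] / [2] / [5] / [6];  common shape = (4, 1, 1, 1)

Row-insert the values π_1, π_2, … into P one at a time, bumping the leftmost entry strictly greater than the inserted value down to the next row. The recording tableau Q records, in position (i, j), the step at which that cell was added to P.
  Insert 5 (step 1): P = [5];  Q = [1]
  Insert 3 (step 2): P = [3] / [5];  Q = [1] / [2]
  Insert 4 (step 3): P = [3, 4] / [5];  Q = [1, 3] / [2]
  Insert 6 (step 4): P = [3, 4, 6] / [5];  Q = [1, 3, 4] / [2]
  Insert 2 (step 5): P = [2, 4, 6] / [3] / [5];  Q = [1, 3, 4] / [2] / [5]
  Insert 1 (step 6): P = [1, 4, 6] / [2] / [3] / [5];  Q = [1, 3, 4] / [2] / [5] / [6]
  Insert 7 (step 7): P = [1, 4, 6, 7] / [2] / [3] / [5];  Q = [1, 3, 4, 7] / [2] / [5] / [6]
Final shape: (4, 1, 1, 1).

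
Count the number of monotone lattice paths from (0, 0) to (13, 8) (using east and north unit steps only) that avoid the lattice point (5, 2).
Number of paths = 140427

Total paths from (0, 0) to (13, 8): C(21, 13) = 203490. Paths through (5, 2): (paths (0, 0) → (5, 2)) × (paths (5, 2) → (13, 8)) = C(7, 5) · C(14, 8) = 21 · 3003 = 63063. Avoidance count = 203490 − 63063 = 140427.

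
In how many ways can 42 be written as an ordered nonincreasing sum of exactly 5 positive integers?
p(42, 5 parts) = 1342

Partitions of n into exactly k parts are in bijection with partitions of n − k into at most k parts (subtract 1 from each part). So p(42, exactly 5) = p(37, parts ≤ 5). Computing via the recurrence p(m, j) = p(m, j−1) + p(m−j, j) gives 1342.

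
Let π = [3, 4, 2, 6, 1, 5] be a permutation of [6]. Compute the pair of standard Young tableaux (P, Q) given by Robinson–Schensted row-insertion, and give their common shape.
P = [1, 4, 5] / [2, 6] / [3];  Q = [1, 2, 4] / [3, 6] / [5];  common shape = (3, 2, 1)

Row-insert the values π_1, π_2, … into P one at a time, bumping the leftmost entry strictly greater than the inserted value down to the next row. The recording tableau Q records, in position (i, j), the step at which that cell was added to P.
  Insert 3 (step 1): P = [3];  Q = [1]
  Insert 4 (step 2): P = [3, 4];  Q = [1, 2]
  Insert 2 (step 3): P = [2, 4] / [3];  Q = [1, 2] / [3]
  Insert 6 (step 4): P = [2, 4, 6] / [3];  Q = [1, 2, 4] / [3]
  Insert 1 (step 5): P = [1, 4, 6] / [2] / [3];  Q = [1, 2, 4] / [3] / [5]
  Insert 5 (step 6): P = [1, 4, 5] / [2, 6] / [3];  Q = [1, 2, 4] / [3, 6] / [5]
Final shape: (3, 2, 1).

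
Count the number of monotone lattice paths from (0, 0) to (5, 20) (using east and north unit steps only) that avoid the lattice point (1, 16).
Number of paths = 51940

Total paths from (0, 0) to (5, 20): C(25, 5) = 53130. Paths through (1, 16): (paths (0, 0) → (1, 16)) × (paths (1, 16) → (5, 20)) = C(17, 1) · C(8, 4) = 17 · 70 = 1190. Avoidance count = 53130 − 1190 = 51940.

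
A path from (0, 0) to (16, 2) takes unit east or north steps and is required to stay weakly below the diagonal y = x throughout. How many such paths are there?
Number of paths = 135

By the reflection principle (André's argument), the number of monotone paths to (16, 2) with n ≤ m that never go above y = x is C(18, 16) − C(18, 17) = 153 − 18 = 135.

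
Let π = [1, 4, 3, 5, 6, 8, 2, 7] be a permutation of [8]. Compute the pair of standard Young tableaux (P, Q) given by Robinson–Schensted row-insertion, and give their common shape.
P = [1, 2, 5, 6, 7] / [3, 8] / [4];  Q = [1, 2, 4, 5, 6] / [3, 8] / [7];  common shape = (5, 2, 1)

Row-insert the values π_1, π_2, … into P one at a time, bumping the leftmost entry strictly greater than the inserted value down to the next row. The recording tableau Q records, in position (i, j), the step at which that cell was added to P.
  Insert 1 (step 1): P = [1];  Q = [1]
  Insert 4 (step 2): P = [1, 4];  Q = [1, 2]
  Insert 3 (step 3): P = [1, 3] / [4];  Q = [1, 2] / [3]
  Insert 5 (step 4): P = [1, 3, 5] / [4];  Q = [1, 2, 4] / [3]
  Insert 6 (step 5): P = [1, 3, 5, 6] / [4];  Q = [1, 2, 4, 5] / [3]
  Insert 8 (step 6): P = [1, 3, 5, 6, 8] / [4];  Q = [1, 2, 4, 5, 6] / [3]
  Insert 2 (step 7): P = [1, 2, 5, 6, 8] / [3] / [4];  Q = [1, 2, 4, 5, 6] / [3] / [7]
  Insert 7 (step 8): P = [1, 2, 5, 6, 7] / [3, 8] / [4];  Q = [1, 2, 4, 5, 6] / [3, 8] / [7]
Final shape: (5, 2, 1).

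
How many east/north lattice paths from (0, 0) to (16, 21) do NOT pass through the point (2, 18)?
Number of paths = 12875645470

Total paths from (0, 0) to (16, 21): C(37, 16) = 12875774670. Paths through (2, 18): (paths (0, 0) → (2, 18)) × (paths (2, 18) → (16, 21)) = C(20, 2) · C(17, 14) = 190 · 680 = 129200. Avoidance count = 12875774670 − 129200 = 12875645470.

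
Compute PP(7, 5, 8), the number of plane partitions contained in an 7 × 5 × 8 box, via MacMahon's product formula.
PP(7, 5, 8) = 201299981193168

Evaluate the triple product over i = 1..7, j = 1..5, k = 1..8. The factors are (2/1) · (3/2) · (4/3) · (5/4) · (6/5) · (7/6) · (8/7) · (9/8) · … (280 factors total). The numerators and denominators telescope so the product is an integer; carrying out the multiplication exactly gives PP(7, 5, 8) = 201299981193168.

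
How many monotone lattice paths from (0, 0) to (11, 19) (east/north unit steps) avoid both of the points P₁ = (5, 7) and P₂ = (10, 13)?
Number of paths = 34477478

Inclusion–exclusion. Total paths: C(30, 11) = 54627300. Through P₁: C(12, 5)·C(18, 6) = 14702688. Through P₂: C(23, 10)·C(7, 1) = 8008462. Since P₁ is strictly southwest of P₂, a monotone path through both must visit P₁ then P₂; paths through both = C(12, 5)·C(11, 5)·C(7, 1) = 2561328. Avoid both = 54627300 − 14702688 − 8008462 + 2561328 = 34477478.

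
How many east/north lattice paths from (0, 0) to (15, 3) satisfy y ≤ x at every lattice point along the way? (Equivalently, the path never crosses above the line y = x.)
Number of paths = 663

By the reflection principle (André's argument), the number of monotone paths to (15, 3) with n ≤ m that never go above y = x is C(18, 15) − C(18, 16) = 816 − 153 = 663.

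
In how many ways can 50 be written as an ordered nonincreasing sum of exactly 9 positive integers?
p(50, 9 parts) = 15224

Partitions of n into exactly k parts are in bijection with partitions of n − k into at most k parts (subtract 1 from each part). So p(50, exactly 9) = p(41, parts ≤ 9). Computing via the recurrence p(m, j) = p(m, j−1) + p(m−j, j) gives 15224.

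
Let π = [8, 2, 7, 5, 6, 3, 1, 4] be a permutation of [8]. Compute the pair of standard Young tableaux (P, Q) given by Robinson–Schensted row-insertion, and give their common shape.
P = [1, 3, 4] / [2, 6] / [5] / [7] / [8];  Q = [1, 3, 5] / [2, 8] / [4] / [6] / [7];  common shape = (3, 2, 1, 1, 1)

Row-insert the values π_1, π_2, … into P one at a time, bumping the leftmost entry strictly greater than the inserted value down to the next row. The recording tableau Q records, in position (i, j), the step at which that cell was added to P.
  Insert 8 (step 1): P = [8];  Q = [1]
  Insert 2 (step 2): P = [2] / [8];  Q = [1] / [2]
  Insert 7 (step 3): P = [2, 7] / [8];  Q = [1, 3] / [2]
  Insert 5 (step 4): P = [2, 5] / [7] / [8];  Q = [1, 3] / [2] / [4]
  Insert 6 (step 5): P = [2, 5, 6] / [7] / [8];  Q = [1, 3, 5] / [2] / [4]
  Insert 3 (step 6): P = [2, 3, 6] / [5] / [7] / [8];  Q = [1, 3, 5] / [2] / [4] / [6]
  Insert 1 (step 7): P = [1, 3, 6] / [2] / [5] / [7] / [8];  Q = [1, 3, 5] / [2] / [4] / [6] / [7]
  Insert 4 (step 8): P = [1, 3, 4] / [2, 6] / [5] / [7] / [8];  Q = [1, 3, 5] / [2, 8] / [4] / [6] / [7]
Final shape: (3, 2, 1, 1, 1).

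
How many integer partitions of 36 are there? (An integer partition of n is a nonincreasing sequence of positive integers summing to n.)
p(36) = 17977

Compute p(n) via the recurrence p(n, m) = p(n, m−1) + p(n−m, m), where p(n, m) counts partitions of n with all parts ≤ m and p(n) = p(n, n). The base cases are p(0, m) = 1 and p(n, 0) = 0 for n > 0. Filling the table yields p(36) = 17977. (Euler's pentagonal recurrence is an alternative.)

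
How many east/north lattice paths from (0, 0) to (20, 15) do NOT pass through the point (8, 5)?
Number of paths = 2415709758

Total paths from (0, 0) to (20, 15): C(35, 20) = 3247943160. Paths through (8, 5): (paths (0, 0) → (8, 5)) × (paths (8, 5) → (20, 15)) = C(13, 8) · C(22, 12) = 1287 · 646646 = 832233402. Avoidance count = 3247943160 − 832233402 = 2415709758.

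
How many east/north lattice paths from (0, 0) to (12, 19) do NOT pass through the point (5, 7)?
Number of paths = 101213229

Total paths from (0, 0) to (12, 19): C(31, 12) = 141120525. Paths through (5, 7): (paths (0, 0) → (5, 7)) × (paths (5, 7) → (12, 19)) = C(12, 5) · C(19, 7) = 792 · 50388 = 39907296. Avoidance count = 141120525 − 39907296 = 101213229.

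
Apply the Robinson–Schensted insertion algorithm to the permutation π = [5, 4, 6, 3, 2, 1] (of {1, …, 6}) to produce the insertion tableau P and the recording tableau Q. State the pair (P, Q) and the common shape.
P = [1, 6] / [2] / [3] / [4] / [5];  Q = [1, 3] / [2] / [4] / [5] / [6];  common shape = (2, 1, 1, 1, 1)

Row-insert the values π_1, π_2, … into P one at a time, bumping the leftmost entry strictly greater than the inserted value down to the next row. The recording tableau Q records, in position (i, j), the step at which that cell was added to P.
  Insert 5 (step 1): P = [5];  Q = [1]
  Insert 4 (step 2): P = [4] / [5];  Q = [1] / [2]
  Insert 6 (step 3): P = [4, 6] / [5];  Q = [1, 3] / [2]
  Insert 3 (step 4): P = [3, 6] / [4] / [5];  Q = [1, 3] / [2] / [4]
  Insert 2 (step 5): P = [2, 6] / [3] / [4] / [5];  Q = [1, 3] / [2] / [4] / [5]
  Insert 1 (step 6): P = [1, 6] / [2] / [3] / [4] / [5];  Q = [1, 3] / [2] / [4] / [5] / [6]
Final shape: (2, 1, 1, 1, 1).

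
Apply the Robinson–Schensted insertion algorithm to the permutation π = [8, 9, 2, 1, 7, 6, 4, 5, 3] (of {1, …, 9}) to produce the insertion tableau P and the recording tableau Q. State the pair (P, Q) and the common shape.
P = [1, 3, 5] / [2, 4] / [6, 9] / [7] / [8];  Q = [1, 2, 8] / [3, 5] / [4, 6] / [7] / [9];  common shape = (3, 2, 2, 1, 1)

Row-insert the values π_1, π_2, … into P one at a time, bumping the leftmost entry strictly greater than the inserted value down to the next row. The recording tableau Q records, in position (i, j), the step at which that cell was added to P.
  Insert 8 (step 1): P = [8];  Q = [1]
  Insert 9 (step 2): P = [8, 9];  Q = [1, 2]
  Insert 2 (step 3): P = [2, 9] / [8];  Q = [1, 2] / [3]
  Insert 1 (step 4): P = [1, 9] / [2] / [8];  Q = [1, 2] / [3] / [4]
  Insert 7 (step 5): P = [1, 7] / [2, 9] / [8];  Q = [1, 2] / [3, 5] / [4]
  Insert 6 (step 6): P = [1, 6] / [2, 7] / [8, 9];  Q = [1, 2] / [3, 5] / [4, 6]
  Insert 4 (step 7): P = [1, 4] / [2, 6] / [7, 9] / [8];  Q = [1, 2] / [3, 5] / [4, 6] / [7]
  Insert 5 (step 8): P = [1, 4, 5] / [2, 6] / [7, 9] / [8];  Q = [1, 2, 8] / [3, 5] / [4, 6] / [7]
  Insert 3 (step 9): P = [1, 3, 5] / [2, 4] / [6, 9] / [7] / [8];  Q = [1, 2, 8] / [3, 5] / [4, 6] / [7] / [9]
Final shape: (3, 2, 2, 1, 1).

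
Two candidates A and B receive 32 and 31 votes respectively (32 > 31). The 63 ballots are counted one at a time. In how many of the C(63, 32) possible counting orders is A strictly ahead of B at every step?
Strict-lead orderings = 14544636039226909

Total orderings of the 63 votes with 32 for A: C(63, 32) = 916312070471295267. By the Bertrand ballot formula (Cycle Lemma / reflection principle), the number of orderings in which A is strictly ahead of B throughout is (p − q)/(p + q) · C(p + q, p) = (32 − 31)/(32 + 31) · 916312070471295267 = 14544636039226909.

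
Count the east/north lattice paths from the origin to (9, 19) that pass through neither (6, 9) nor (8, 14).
Number of paths = 4187480

Inclusion–exclusion. Total paths: C(28, 9) = 6906900. Through P₁: C(15, 6)·C(13, 3) = 1431430. Through P₂: C(22, 8)·C(6, 1) = 1918620. Since P₁ is strictly southwest of P₂, a monotone path through both must visit P₁ then P₂; paths through both = C(15, 6)·C(7, 2)·C(6, 1) = 630630. Avoid both = 6906900 − 1431430 − 1918620 + 630630 = 4187480.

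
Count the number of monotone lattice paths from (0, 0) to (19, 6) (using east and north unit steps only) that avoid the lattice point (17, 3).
Number of paths = 165700

Total paths from (0, 0) to (19, 6): C(25, 19) = 177100. Paths through (17, 3): (paths (0, 0) → (17, 3)) × (paths (17, 3) → (19, 6)) = C(20, 17) · C(5, 2) = 1140 · 10 = 11400. Avoidance count = 177100 − 11400 = 165700.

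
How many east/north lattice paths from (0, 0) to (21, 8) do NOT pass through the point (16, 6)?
Number of paths = 2725272

Total paths from (0, 0) to (21, 8): C(29, 21) = 4292145. Paths through (16, 6): (paths (0, 0) → (16, 6)) × (paths (16, 6) → (21, 8)) = C(22, 16) · C(7, 5) = 74613 · 21 = 1566873. Avoidance count = 4292145 − 1566873 = 2725272.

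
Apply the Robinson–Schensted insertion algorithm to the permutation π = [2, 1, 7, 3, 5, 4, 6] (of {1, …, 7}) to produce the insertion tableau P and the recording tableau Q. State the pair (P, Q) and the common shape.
P = [1, 3, 4, 6] / [2, 5] / [7];  Q = [1, 3, 5, 7] / [2, 4] / [6];  common shape = (4, 2, 1)

Row-insert the values π_1, π_2, … into P one at a time, bumping the leftmost entry strictly greater than the inserted value down to the next row. The recording tableau Q records, in position (i, j), the step at which that cell was added to P.
  Insert 2 (step 1): P = [2];  Q = [1]
  Insert 1 (step 2): P = [1] / [2];  Q = [1] / [2]
  Insert 7 (step 3): P = [1, 7] / [2];  Q = [1, 3] / [2]
  Insert 3 (step 4): P = [1, 3] / [2, 7];  Q = [1, 3] / [2, 4]
  Insert 5 (step 5): P = [1, 3, 5] / [2, 7];  Q = [1, 3, 5] / [2, 4]
  Insert 4 (step 6): P = [1, 3, 4] / [2, 5] / [7];  Q = [1, 3, 5] / [2, 4] / [6]
  Insert 6 (step 7): P = [1, 3, 4, 6] / [2, 5] / [7];  Q = [1, 3, 5, 7] / [2, 4] / [6]
Final shape: (4, 2, 1).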